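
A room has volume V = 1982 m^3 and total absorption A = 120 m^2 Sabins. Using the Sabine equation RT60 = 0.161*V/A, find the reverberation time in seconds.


RT60 = 0.161 * 1982 / 120 = 2.6592 s


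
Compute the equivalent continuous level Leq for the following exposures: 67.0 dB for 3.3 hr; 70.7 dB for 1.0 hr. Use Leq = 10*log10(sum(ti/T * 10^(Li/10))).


T_total = 3.3 + 1.0 = 4.3 hr
(3.3/4.3) * 10^(67.0/10) = 3.84632e+06
(1.0/4.3) * 10^(70.7/10) = 2.73232e+06
Sum = 3.84632e+06 + 2.73232e+06 = 6.57864e+06
Leq = 10*log10(6.57864e+06) = 68.181 dB


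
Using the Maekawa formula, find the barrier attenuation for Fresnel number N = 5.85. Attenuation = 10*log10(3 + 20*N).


3 + 20*N = 3 + 20*5.85 = 120
Att = 10*log10(120) = 20.792 dB


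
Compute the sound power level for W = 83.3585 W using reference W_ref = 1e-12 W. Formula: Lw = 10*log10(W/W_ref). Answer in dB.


W / W_ref = 83.3585 / 1e-12 = 8.33585e+13
Lw = 10 * log10(8.33585e+13) = 139.21 dB


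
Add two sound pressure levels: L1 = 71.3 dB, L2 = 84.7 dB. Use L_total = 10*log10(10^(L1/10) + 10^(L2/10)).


10^(71.3/10) = 1.34896e+07
10^(84.7/10) = 2.95121e+08
Sum = 1.34896e+07 + 2.95121e+08 = 3.08611e+08
L_total = 10*log10(3.08611e+08) = 84.894 dB


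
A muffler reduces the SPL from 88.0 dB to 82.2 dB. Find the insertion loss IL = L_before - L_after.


Insertion loss = SPL without muffler - SPL with muffler
IL = 88.0 - 82.2 = 5.8 dB


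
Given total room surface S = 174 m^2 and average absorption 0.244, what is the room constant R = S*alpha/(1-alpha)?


R = 174 * 0.244 / (1 - 0.244) = 56.159 m^2


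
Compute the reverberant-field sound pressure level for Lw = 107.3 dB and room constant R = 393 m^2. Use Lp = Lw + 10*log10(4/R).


4/R = 4/393 = 0.0101781
Lp = 107.3 + 10*log10(0.0101781) = 87.377 dB


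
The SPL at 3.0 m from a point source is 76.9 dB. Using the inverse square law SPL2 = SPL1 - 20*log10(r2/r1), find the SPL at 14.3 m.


r2/r1 = 14.3/3.0 = 4.76667
Correction = 20*log10(4.76667) = 13.5643 dB
SPL2 = 76.9 - 13.5643 = 63.336 dB


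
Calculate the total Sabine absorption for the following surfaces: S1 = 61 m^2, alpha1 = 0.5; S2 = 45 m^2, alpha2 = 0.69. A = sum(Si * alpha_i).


61 * 0.5 = 30.5
45 * 0.69 = 31.05
A_total = 30.5 + 31.05 = 61.55 m^2


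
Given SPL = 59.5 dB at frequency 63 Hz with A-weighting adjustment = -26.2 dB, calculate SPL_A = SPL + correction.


A-weighting table: 63 Hz -> -26.2 dB correction
SPL_A = SPL + correction = 59.5 + (-26.2) = 33.3 dBA


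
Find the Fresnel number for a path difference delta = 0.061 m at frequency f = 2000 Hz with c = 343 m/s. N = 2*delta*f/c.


N = 2*delta*f/c = 2*delta/lambda, where lambda = c/f
lambda = 343 / 2000 = 0.1715 m
N = 2 * 0.061 / 0.1715 = 0.71137


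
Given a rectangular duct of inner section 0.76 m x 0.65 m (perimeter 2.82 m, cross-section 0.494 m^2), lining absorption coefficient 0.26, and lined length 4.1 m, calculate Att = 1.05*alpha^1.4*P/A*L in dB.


alpha^1.4 = 0.26^1.4 = 0.151692
Attenuation rate = 1.05 * alpha^1.4 * P / A
= 1.05 * 0.151692 * 2.82 / 0.494 = 0.909231 dB/m
Total Att = 0.909231 * 4.1 = 3.7278 dB


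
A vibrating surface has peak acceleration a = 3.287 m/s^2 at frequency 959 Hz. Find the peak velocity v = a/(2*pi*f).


omega = 2*pi*f = 2*pi*959 = 6025.57 rad/s
v = a / omega = 3.287 / 6025.57 = 0.00054551 m/s


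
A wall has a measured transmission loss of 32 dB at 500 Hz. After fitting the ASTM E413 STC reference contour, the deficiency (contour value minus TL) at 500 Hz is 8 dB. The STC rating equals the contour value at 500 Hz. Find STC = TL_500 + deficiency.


By ASTM E413, STC = value of the fitted reference contour at 500 Hz.
Contour value at 500 Hz = TL_500 + deficiency = 32 + 8 = 40
STC = 40


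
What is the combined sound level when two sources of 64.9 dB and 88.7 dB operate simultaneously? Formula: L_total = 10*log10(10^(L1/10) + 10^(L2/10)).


10^(64.9/10) = 3.0903e+06
10^(88.7/10) = 7.4131e+08
Sum = 3.0903e+06 + 7.4131e+08 = 7.444e+08
L_total = 10*log10(7.444e+08) = 88.718 dB


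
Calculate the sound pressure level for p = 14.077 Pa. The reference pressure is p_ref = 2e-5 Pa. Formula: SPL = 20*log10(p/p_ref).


p / p_ref = 14.077 / 2e-5 = 703850
SPL = 20 * log10(703850) = 116.95 dB


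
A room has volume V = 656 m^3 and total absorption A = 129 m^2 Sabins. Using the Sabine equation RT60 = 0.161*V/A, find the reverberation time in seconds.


RT60 = 0.161 * 656 / 129 = 0.81873 s


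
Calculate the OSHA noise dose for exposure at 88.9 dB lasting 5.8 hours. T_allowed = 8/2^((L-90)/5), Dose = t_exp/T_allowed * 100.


T_allowed = 8 / 2^((88.9 - 90)/5) = 9.31787 hr
Dose = 5.8 / 9.31787 * 100 = 62.246 %


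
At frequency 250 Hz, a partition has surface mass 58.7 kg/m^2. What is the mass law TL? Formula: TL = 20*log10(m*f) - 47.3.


m * f = 58.7 * 250 = 14675
20*log10(14675) = 83.3316 dB
TL = 83.3316 - 47.3 = 36.032 dB


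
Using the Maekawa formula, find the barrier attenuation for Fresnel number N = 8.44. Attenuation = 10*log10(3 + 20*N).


3 + 20*N = 3 + 20*8.44 = 171.8
Att = 10*log10(171.8) = 22.35 dB


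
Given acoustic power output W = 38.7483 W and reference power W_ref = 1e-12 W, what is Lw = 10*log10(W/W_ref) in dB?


W / W_ref = 38.7483 / 1e-12 = 3.87483e+13
Lw = 10 * log10(3.87483e+13) = 135.88 dB


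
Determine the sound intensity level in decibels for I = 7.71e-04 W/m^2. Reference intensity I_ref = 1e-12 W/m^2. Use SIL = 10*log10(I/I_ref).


I / I_ref = 7.71e-04 / 1e-12 = 7.71e+08
SIL = 10 * log10(7.71e+08) = 88.871 dB


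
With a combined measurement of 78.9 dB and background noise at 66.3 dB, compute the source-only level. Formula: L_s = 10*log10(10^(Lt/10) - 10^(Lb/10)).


10^(78.9/10) = 7.76247e+07
10^(66.3/10) = 4.2658e+06
Difference = 7.76247e+07 - 4.2658e+06 = 7.33589e+07
L_source = 10*log10(7.33589e+07) = 78.655 dB


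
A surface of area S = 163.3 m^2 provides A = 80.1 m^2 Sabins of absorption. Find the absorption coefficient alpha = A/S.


Absorption coefficient = absorbed power / incident power
alpha = A / S = 80.1 / 163.3 = 0.49051


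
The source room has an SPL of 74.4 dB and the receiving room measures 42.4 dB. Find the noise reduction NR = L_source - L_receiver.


NR = L_source - L_receiver (difference between source and receiving room levels)
NR = 74.4 - 42.4 = 32 dB


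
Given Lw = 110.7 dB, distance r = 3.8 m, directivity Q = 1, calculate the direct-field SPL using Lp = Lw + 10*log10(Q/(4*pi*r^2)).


4*pi*r^2 = 4*pi*3.8^2 = 181.458 m^2
Q / (4*pi*r^2) = 1 / 181.458 = 0.00551092
Lp = 110.7 + 10*log10(0.00551092) = 88.112 dB


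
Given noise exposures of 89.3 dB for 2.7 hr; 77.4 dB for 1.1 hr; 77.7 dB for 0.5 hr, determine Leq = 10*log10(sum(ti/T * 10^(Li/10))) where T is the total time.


T_total = 2.7 + 1.1 + 0.5 = 4.3 hr
(2.7/4.3) * 10^(89.3/10) = 5.34436e+08
(1.1/4.3) * 10^(77.4/10) = 1.4058e+07
(0.5/4.3) * 10^(77.7/10) = 6.84702e+06
Sum = 5.34436e+08 + 1.4058e+07 + 6.84702e+06 = 5.55341e+08
Leq = 10*log10(5.55341e+08) = 87.446 dB


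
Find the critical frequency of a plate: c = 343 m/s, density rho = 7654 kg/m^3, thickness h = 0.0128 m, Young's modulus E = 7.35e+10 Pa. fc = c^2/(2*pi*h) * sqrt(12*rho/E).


12*rho/E = 12*7654/7.35e+10 = 1.24963e-06
sqrt(12*rho/E) = sqrt(1.24963e-06) = 0.00111787
c^2/(2*pi*h) = 343^2/(2*pi*0.0128) = 1.46285e+06
fc = 1.46285e+06 * 0.00111787 = 1635.3 Hz


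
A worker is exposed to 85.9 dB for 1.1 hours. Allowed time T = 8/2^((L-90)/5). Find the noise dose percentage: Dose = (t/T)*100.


T_allowed = 8 / 2^((85.9 - 90)/5) = 14.1232 hr
Dose = 1.1 / 14.1232 * 100 = 7.7886 %


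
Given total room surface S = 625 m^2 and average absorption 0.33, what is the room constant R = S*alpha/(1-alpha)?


R = 625 * 0.33 / (1 - 0.33) = 307.84 m^2


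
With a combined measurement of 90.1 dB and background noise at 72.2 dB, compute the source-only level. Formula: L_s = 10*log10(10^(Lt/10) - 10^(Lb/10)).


10^(90.1/10) = 1.02329e+09
10^(72.2/10) = 1.65959e+07
Difference = 1.02329e+09 - 1.65959e+07 = 1.00669e+09
L_source = 10*log10(1.00669e+09) = 90.029 dB


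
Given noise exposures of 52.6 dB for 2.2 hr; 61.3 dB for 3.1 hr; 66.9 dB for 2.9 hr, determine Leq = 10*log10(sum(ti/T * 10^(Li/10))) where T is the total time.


T_total = 2.2 + 3.1 + 2.9 = 8.2 hr
(2.2/8.2) * 10^(52.6/10) = 48821.2
(3.1/8.2) * 10^(61.3/10) = 509974
(2.9/8.2) * 10^(66.9/10) = 1.73214e+06
Sum = 48821.2 + 509974 + 1.73214e+06 = 2.29094e+06
Leq = 10*log10(2.29094e+06) = 63.6 dB


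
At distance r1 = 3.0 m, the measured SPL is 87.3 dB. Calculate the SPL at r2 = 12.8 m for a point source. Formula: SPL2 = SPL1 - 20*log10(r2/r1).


r2/r1 = 12.8/3.0 = 4.26667
Correction = 20*log10(4.26667) = 12.6018 dB
SPL2 = 87.3 - 12.6018 = 74.698 dB


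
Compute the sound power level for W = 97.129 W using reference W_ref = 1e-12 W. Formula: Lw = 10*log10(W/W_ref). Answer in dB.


W / W_ref = 97.129 / 1e-12 = 9.7129e+13
Lw = 10 * log10(9.7129e+13) = 139.87 dB


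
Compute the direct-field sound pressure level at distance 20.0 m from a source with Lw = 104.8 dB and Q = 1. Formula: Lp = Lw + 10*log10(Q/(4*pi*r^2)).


4*pi*r^2 = 4*pi*20.0^2 = 5026.55 m^2
Q / (4*pi*r^2) = 1 / 5026.55 = 0.000198944
Lp = 104.8 + 10*log10(0.000198944) = 67.787 dB


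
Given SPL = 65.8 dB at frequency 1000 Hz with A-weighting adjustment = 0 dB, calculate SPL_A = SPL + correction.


A-weighting table: 1000 Hz -> 0 dB correction
SPL_A = SPL + correction = 65.8 + (0) = 65.8 dBA


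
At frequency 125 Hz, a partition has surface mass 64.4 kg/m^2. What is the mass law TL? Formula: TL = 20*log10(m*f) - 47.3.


m * f = 64.4 * 125 = 8050
20*log10(8050) = 78.1159 dB
TL = 78.1159 - 47.3 = 30.816 dB


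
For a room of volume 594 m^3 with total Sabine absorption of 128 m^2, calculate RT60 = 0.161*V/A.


RT60 = 0.161 * 594 / 128 = 0.74714 s


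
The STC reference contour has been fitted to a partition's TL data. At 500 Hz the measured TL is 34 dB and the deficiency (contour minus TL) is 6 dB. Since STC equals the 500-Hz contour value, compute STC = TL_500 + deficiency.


By ASTM E413, STC = value of the fitted reference contour at 500 Hz.
Contour value at 500 Hz = TL_500 + deficiency = 34 + 6 = 40
STC = 40


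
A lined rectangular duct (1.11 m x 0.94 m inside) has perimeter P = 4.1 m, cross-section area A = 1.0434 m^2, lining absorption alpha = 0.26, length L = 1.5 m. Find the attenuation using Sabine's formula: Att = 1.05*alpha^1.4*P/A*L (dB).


alpha^1.4 = 0.26^1.4 = 0.151692
Attenuation rate = 1.05 * alpha^1.4 * P / A
= 1.05 * 0.151692 * 4.1 / 1.0434 = 0.625871 dB/m
Total Att = 0.625871 * 1.5 = 0.93881 dB


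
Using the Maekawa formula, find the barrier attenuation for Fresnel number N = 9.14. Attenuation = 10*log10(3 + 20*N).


3 + 20*N = 3 + 20*9.14 = 185.8
Att = 10*log10(185.8) = 22.69 dB


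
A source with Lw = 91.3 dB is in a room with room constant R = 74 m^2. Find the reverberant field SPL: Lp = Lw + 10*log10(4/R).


4/R = 4/74 = 0.0540541
Lp = 91.3 + 10*log10(0.0540541) = 78.628 dB


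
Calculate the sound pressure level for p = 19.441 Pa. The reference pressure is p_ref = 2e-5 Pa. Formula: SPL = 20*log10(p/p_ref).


p / p_ref = 19.441 / 2e-5 = 972050
SPL = 20 * log10(972050) = 119.75 dB


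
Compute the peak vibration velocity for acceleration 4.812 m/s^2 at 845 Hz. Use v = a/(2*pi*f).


omega = 2*pi*f = 2*pi*845 = 5309.29 rad/s
v = a / omega = 4.812 / 5309.29 = 0.00090634 m/s


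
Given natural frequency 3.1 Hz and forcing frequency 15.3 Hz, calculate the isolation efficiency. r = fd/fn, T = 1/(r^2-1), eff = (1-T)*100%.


r = 15.3 / 3.1 = 4.93548
r^2 - 1 = 4.93548^2 - 1 = 23.359
T = 1/23.359 = 0.0428101
Efficiency = (1 - 0.0428101)*100 = 95.719 %


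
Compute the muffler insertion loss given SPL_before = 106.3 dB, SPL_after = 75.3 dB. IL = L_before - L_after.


Insertion loss = SPL without muffler - SPL with muffler
IL = 106.3 - 75.3 = 31 dB


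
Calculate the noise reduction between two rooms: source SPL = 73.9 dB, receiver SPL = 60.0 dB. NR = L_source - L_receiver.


NR = L_source - L_receiver (difference between source and receiving room levels)
NR = 73.9 - 60.0 = 13.9 dB


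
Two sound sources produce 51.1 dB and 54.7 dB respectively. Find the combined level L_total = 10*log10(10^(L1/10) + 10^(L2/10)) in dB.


10^(51.1/10) = 128825
10^(54.7/10) = 295121
Sum = 128825 + 295121 = 423946
L_total = 10*log10(423946) = 56.273 dB


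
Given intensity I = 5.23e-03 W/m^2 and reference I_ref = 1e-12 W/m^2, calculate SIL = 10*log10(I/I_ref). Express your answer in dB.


I / I_ref = 5.23e-03 / 1e-12 = 5.23e+09
SIL = 10 * log10(5.23e+09) = 97.185 dB


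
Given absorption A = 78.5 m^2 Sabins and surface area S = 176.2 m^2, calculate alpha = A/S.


Absorption coefficient = absorbed power / incident power
alpha = A / S = 78.5 / 176.2 = 0.44552


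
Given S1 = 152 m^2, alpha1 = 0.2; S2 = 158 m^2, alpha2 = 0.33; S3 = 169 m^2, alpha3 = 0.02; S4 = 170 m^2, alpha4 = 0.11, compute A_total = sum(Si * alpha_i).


152 * 0.2 = 30.4
158 * 0.33 = 52.14
169 * 0.02 = 3.38
170 * 0.11 = 18.7
A_total = 30.4 + 52.14 + 3.38 + 18.7 = 104.62 m^2


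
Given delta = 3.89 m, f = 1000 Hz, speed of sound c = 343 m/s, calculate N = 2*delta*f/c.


N = 2*delta*f/c = 2*delta/lambda, where lambda = c/f
lambda = 343 / 1000 = 0.343 m
N = 2 * 3.89 / 0.343 = 22.682


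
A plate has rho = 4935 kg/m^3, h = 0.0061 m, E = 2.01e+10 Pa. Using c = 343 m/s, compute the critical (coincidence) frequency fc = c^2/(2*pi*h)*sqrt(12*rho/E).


12*rho/E = 12*4935/2.01e+10 = 2.94627e-06
sqrt(12*rho/E) = sqrt(2.94627e-06) = 0.00171647
c^2/(2*pi*h) = 343^2/(2*pi*0.0061) = 3.06958e+06
fc = 3.06958e+06 * 0.00171647 = 5268.8 Hz


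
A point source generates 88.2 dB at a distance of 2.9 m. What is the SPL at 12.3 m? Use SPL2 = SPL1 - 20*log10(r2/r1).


r2/r1 = 12.3/2.9 = 4.24138
Correction = 20*log10(4.24138) = 12.5501 dB
SPL2 = 88.2 - 12.5501 = 75.65 dB


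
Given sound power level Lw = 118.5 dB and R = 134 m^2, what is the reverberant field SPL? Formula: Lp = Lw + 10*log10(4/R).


4/R = 4/134 = 0.0298507
Lp = 118.5 + 10*log10(0.0298507) = 103.25 dB


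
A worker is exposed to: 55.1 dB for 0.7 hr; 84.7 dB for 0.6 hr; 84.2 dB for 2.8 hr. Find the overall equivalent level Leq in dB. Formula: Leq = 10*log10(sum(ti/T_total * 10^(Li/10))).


T_total = 0.7 + 0.6 + 2.8 = 4.1 hr
(0.7/4.1) * 10^(55.1/10) = 55247.7
(0.6/4.1) * 10^(84.7/10) = 4.31884e+07
(2.8/4.1) * 10^(84.2/10) = 1.79628e+08
Sum = 55247.7 + 4.31884e+07 + 1.79628e+08 = 2.22872e+08
Leq = 10*log10(2.22872e+08) = 83.481 dB


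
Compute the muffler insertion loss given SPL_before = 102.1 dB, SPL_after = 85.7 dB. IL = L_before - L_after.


Insertion loss = SPL without muffler - SPL with muffler
IL = 102.1 - 85.7 = 16.4 dB


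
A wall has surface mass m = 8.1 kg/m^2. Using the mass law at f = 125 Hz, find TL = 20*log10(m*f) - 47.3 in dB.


m * f = 8.1 * 125 = 1012.5
20*log10(1012.5) = 60.1079 dB
TL = 60.1079 - 47.3 = 12.808 dB


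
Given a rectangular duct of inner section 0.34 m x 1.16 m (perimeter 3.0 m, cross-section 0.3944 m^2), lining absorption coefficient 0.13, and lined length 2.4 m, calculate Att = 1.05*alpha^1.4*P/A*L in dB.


alpha^1.4 = 0.13^1.4 = 0.0574805
Attenuation rate = 1.05 * alpha^1.4 * P / A
= 1.05 * 0.0574805 * 3.0 / 0.3944 = 0.459086 dB/m
Total Att = 0.459086 * 2.4 = 1.1018 dB


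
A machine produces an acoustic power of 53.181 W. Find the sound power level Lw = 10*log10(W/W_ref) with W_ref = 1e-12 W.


W / W_ref = 53.181 / 1e-12 = 5.3181e+13
Lw = 10 * log10(5.3181e+13) = 137.26 dB


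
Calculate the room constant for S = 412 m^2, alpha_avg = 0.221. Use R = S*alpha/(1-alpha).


R = 412 * 0.221 / (1 - 0.221) = 116.88 m^2


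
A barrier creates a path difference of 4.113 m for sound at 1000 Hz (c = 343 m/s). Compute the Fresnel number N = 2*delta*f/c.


N = 2*delta*f/c = 2*delta/lambda, where lambda = c/f
lambda = 343 / 1000 = 0.343 m
N = 2 * 4.113 / 0.343 = 23.983


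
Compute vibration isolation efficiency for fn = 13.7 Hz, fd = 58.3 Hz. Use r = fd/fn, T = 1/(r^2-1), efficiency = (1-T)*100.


r = 58.3 / 13.7 = 4.25547
r^2 - 1 = 4.25547^2 - 1 = 17.109
T = 1/17.109 = 0.0584488
Efficiency = (1 - 0.0584488)*100 = 94.155 %


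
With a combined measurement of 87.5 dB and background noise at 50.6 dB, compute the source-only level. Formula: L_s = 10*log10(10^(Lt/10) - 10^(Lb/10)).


10^(87.5/10) = 5.62341e+08
10^(50.6/10) = 114815
Difference = 5.62341e+08 - 114815 = 5.62226e+08
L_source = 10*log10(5.62226e+08) = 87.499 dB


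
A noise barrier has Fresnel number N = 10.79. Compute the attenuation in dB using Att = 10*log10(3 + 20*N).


3 + 20*N = 3 + 20*10.79 = 218.8
Att = 10*log10(218.8) = 23.4 dB


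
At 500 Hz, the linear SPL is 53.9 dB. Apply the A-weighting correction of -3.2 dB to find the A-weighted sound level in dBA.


A-weighting table: 500 Hz -> -3.2 dB correction
SPL_A = SPL + correction = 53.9 + (-3.2) = 50.7 dBA


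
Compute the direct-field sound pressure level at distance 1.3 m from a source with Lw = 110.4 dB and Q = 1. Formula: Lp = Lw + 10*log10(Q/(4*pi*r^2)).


4*pi*r^2 = 4*pi*1.3^2 = 21.2372 m^2
Q / (4*pi*r^2) = 1 / 21.2372 = 0.0470872
Lp = 110.4 + 10*log10(0.0470872) = 97.129 dB


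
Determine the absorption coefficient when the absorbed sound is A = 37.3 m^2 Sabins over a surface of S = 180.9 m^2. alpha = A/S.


Absorption coefficient = absorbed power / incident power
alpha = A / S = 37.3 / 180.9 = 0.20619


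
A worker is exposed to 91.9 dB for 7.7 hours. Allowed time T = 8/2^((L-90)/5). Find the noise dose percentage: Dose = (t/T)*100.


T_allowed = 8 / 2^((91.9 - 90)/5) = 6.1475 hr
Dose = 7.7 / 6.1475 * 100 = 125.25 %


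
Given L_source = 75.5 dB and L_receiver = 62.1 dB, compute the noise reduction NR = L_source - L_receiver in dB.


NR = L_source - L_receiver (difference between source and receiving room levels)
NR = 75.5 - 62.1 = 13.4 dB


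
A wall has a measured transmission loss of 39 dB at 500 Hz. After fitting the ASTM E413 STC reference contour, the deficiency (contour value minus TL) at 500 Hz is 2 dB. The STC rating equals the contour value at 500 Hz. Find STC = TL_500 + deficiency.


By ASTM E413, STC = value of the fitted reference contour at 500 Hz.
Contour value at 500 Hz = TL_500 + deficiency = 39 + 2 = 41
STC = 41


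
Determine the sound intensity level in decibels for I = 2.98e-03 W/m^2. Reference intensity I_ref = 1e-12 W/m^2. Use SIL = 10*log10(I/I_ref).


I / I_ref = 2.98e-03 / 1e-12 = 2.98e+09
SIL = 10 * log10(2.98e+09) = 94.742 dB


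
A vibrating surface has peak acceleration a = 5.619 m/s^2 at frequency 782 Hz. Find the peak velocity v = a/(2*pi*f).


omega = 2*pi*f = 2*pi*782 = 4913.45 rad/s
v = a / omega = 5.619 / 4913.45 = 0.0011436 m/s


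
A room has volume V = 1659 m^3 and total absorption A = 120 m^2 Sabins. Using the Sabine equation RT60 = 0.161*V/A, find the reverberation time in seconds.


RT60 = 0.161 * 1659 / 120 = 2.2258 s


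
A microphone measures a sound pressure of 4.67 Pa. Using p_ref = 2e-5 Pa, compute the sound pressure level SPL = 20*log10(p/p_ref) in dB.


p / p_ref = 4.67 / 2e-5 = 233500
SPL = 20 * log10(233500) = 107.37 dB


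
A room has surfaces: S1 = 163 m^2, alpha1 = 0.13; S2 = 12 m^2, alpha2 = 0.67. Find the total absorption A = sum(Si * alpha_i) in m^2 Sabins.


163 * 0.13 = 21.19
12 * 0.67 = 8.04
A_total = 21.19 + 8.04 = 29.23 m^2


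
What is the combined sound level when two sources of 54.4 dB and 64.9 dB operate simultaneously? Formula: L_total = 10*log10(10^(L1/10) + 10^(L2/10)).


10^(54.4/10) = 275423
10^(64.9/10) = 3.0903e+06
Sum = 275423 + 3.0903e+06 = 3.36572e+06
L_total = 10*log10(3.36572e+06) = 65.271 dB


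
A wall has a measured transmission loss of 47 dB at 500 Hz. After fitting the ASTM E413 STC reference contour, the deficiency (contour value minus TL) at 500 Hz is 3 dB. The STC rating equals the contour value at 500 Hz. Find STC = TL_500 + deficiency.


By ASTM E413, STC = value of the fitted reference contour at 500 Hz.
Contour value at 500 Hz = TL_500 + deficiency = 47 + 3 = 50
STC = 50


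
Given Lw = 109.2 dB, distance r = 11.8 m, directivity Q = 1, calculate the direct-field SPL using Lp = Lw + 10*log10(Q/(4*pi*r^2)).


4*pi*r^2 = 4*pi*11.8^2 = 1749.74 m^2
Q / (4*pi*r^2) = 1 / 1749.74 = 0.000571513
Lp = 109.2 + 10*log10(0.000571513) = 76.77 dB


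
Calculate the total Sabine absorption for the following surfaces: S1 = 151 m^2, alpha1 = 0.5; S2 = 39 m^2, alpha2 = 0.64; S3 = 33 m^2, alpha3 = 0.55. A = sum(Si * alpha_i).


151 * 0.5 = 75.5
39 * 0.64 = 24.96
33 * 0.55 = 18.15
A_total = 75.5 + 24.96 + 18.15 = 118.61 m^2


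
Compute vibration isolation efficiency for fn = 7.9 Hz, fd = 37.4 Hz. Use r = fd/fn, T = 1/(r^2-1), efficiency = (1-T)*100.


r = 37.4 / 7.9 = 4.73418
r^2 - 1 = 4.73418^2 - 1 = 21.4125
T = 1/21.4125 = 0.0467017
Efficiency = (1 - 0.0467017)*100 = 95.33 %


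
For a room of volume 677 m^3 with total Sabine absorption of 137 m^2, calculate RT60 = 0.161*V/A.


RT60 = 0.161 * 677 / 137 = 0.7956 s


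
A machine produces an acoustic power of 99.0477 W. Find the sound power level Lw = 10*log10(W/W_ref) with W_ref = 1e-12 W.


W / W_ref = 99.0477 / 1e-12 = 9.90477e+13
Lw = 10 * log10(9.90477e+13) = 139.96 dB


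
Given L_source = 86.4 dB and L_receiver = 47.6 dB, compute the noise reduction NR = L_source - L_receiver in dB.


NR = L_source - L_receiver (difference between source and receiving room levels)
NR = 86.4 - 47.6 = 38.8 dB


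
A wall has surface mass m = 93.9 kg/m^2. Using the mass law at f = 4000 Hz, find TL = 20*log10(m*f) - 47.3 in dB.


m * f = 93.9 * 4000 = 375600
20*log10(375600) = 111.495 dB
TL = 111.495 - 47.3 = 64.195 dB


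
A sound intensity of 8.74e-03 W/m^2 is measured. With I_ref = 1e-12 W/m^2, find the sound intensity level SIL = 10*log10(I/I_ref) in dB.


I / I_ref = 8.74e-03 / 1e-12 = 8.74e+09
SIL = 10 * log10(8.74e+09) = 99.415 dB


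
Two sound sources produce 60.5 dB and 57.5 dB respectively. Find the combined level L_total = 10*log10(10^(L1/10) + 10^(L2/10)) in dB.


10^(60.5/10) = 1.12202e+06
10^(57.5/10) = 562341
Sum = 1.12202e+06 + 562341 = 1.68436e+06
L_total = 10*log10(1.68436e+06) = 62.264 dB


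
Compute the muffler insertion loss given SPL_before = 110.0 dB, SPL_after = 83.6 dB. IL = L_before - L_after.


Insertion loss = SPL without muffler - SPL with muffler
IL = 110.0 - 83.6 = 26.4 dB


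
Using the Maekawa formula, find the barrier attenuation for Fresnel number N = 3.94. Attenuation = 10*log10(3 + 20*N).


3 + 20*N = 3 + 20*3.94 = 81.8
Att = 10*log10(81.8) = 19.128 dB


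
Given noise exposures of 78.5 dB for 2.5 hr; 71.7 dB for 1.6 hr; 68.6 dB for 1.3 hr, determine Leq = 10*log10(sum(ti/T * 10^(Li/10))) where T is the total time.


T_total = 2.5 + 1.6 + 1.3 = 5.4 hr
(2.5/5.4) * 10^(78.5/10) = 3.27753e+07
(1.6/5.4) * 10^(71.7/10) = 4.38254e+06
(1.3/5.4) * 10^(68.6/10) = 1.74401e+06
Sum = 3.27753e+07 + 4.38254e+06 + 1.74401e+06 = 3.89018e+07
Leq = 10*log10(3.89018e+07) = 75.9 dB


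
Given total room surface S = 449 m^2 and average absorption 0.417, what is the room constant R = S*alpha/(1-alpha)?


R = 449 * 0.417 / (1 - 0.417) = 321.15 m^2


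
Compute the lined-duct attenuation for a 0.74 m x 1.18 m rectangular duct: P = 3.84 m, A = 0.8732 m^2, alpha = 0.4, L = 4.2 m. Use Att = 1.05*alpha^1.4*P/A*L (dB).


alpha^1.4 = 0.4^1.4 = 0.277258
Attenuation rate = 1.05 * alpha^1.4 * P / A
= 1.05 * 0.277258 * 3.84 / 0.8732 = 1.28024 dB/m
Total Att = 1.28024 * 4.2 = 5.377 dB


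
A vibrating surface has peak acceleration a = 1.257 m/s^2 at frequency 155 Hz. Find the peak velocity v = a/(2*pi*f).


omega = 2*pi*f = 2*pi*155 = 973.894 rad/s
v = a / omega = 1.257 / 973.894 = 0.0012907 m/s


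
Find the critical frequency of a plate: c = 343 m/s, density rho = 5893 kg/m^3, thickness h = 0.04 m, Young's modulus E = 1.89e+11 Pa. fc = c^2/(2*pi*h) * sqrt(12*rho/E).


12*rho/E = 12*5893/1.89e+11 = 3.74159e-07
sqrt(12*rho/E) = sqrt(3.74159e-07) = 0.000611685
c^2/(2*pi*h) = 343^2/(2*pi*0.04) = 468110
fc = 468110 * 0.000611685 = 286.34 Hz


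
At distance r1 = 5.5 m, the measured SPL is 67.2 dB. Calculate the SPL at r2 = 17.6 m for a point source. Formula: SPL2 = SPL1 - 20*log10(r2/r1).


r2/r1 = 17.6/5.5 = 3.2
Correction = 20*log10(3.2) = 10.103 dB
SPL2 = 67.2 - 10.103 = 57.097 dB


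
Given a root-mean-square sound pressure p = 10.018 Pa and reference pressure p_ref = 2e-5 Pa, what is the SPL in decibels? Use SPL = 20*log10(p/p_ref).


p / p_ref = 10.018 / 2e-5 = 500900
SPL = 20 * log10(500900) = 114 dB


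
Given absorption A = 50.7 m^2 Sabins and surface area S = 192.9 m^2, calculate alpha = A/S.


Absorption coefficient = absorbed power / incident power
alpha = A / S = 50.7 / 192.9 = 0.26283


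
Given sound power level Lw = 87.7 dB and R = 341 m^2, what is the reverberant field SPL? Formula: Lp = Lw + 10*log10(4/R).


4/R = 4/341 = 0.0117302
Lp = 87.7 + 10*log10(0.0117302) = 68.393 dB


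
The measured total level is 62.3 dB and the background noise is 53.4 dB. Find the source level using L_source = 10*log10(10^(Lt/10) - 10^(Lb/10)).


10^(62.3/10) = 1.69824e+06
10^(53.4/10) = 218776
Difference = 1.69824e+06 - 218776 = 1.47946e+06
L_source = 10*log10(1.47946e+06) = 61.701 dB


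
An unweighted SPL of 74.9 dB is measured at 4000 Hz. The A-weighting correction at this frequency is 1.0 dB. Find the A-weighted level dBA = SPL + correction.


A-weighting table: 4000 Hz -> 1.0 dB correction
SPL_A = SPL + correction = 74.9 + (1.0) = 75.9 dBA


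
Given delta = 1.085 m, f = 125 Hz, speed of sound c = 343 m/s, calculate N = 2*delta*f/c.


N = 2*delta*f/c = 2*delta/lambda, where lambda = c/f
lambda = 343 / 125 = 2.744 m
N = 2 * 1.085 / 2.744 = 0.79082


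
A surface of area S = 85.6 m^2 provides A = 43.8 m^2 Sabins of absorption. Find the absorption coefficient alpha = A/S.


Absorption coefficient = absorbed power / incident power
alpha = A / S = 43.8 / 85.6 = 0.51168


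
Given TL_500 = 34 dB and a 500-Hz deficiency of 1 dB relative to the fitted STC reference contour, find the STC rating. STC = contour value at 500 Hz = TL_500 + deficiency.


By ASTM E413, STC = value of the fitted reference contour at 500 Hz.
Contour value at 500 Hz = TL_500 + deficiency = 34 + 1 = 35
STC = 35


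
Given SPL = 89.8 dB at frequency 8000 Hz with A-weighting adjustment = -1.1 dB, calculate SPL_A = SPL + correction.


A-weighting table: 8000 Hz -> -1.1 dB correction
SPL_A = SPL + correction = 89.8 + (-1.1) = 88.7 dBA


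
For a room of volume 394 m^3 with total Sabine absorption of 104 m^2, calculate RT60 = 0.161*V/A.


RT60 = 0.161 * 394 / 104 = 0.60994 s


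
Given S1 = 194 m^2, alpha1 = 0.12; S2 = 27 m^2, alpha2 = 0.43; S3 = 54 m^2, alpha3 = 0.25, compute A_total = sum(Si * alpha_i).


194 * 0.12 = 23.28
27 * 0.43 = 11.61
54 * 0.25 = 13.5
A_total = 23.28 + 11.61 + 13.5 = 48.39 m^2


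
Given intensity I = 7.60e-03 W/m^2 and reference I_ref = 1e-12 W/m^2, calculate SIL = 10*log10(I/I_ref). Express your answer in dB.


I / I_ref = 7.60e-03 / 1e-12 = 7.6e+09
SIL = 10 * log10(7.6e+09) = 98.808 dB


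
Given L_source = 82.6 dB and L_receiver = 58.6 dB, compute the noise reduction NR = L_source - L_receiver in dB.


NR = L_source - L_receiver (difference between source and receiving room levels)
NR = 82.6 - 58.6 = 24 dB


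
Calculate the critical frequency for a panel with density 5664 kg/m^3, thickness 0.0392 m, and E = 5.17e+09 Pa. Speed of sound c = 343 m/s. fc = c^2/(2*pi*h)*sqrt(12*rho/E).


12*rho/E = 12*5664/5.17e+09 = 1.31466e-05
sqrt(12*rho/E) = sqrt(1.31466e-05) = 0.00362582
c^2/(2*pi*h) = 343^2/(2*pi*0.0392) = 477664
fc = 477664 * 0.00362582 = 1731.9 Hz


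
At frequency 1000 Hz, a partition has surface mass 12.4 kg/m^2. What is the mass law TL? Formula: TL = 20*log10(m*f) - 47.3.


m * f = 12.4 * 1000 = 12400
20*log10(12400) = 81.8684 dB
TL = 81.8684 - 47.3 = 34.568 dB


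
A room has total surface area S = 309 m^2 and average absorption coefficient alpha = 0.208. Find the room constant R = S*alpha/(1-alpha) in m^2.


R = 309 * 0.208 / (1 - 0.208) = 81.152 m^2


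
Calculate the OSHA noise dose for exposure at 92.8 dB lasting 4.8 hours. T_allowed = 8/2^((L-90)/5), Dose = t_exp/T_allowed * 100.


T_allowed = 8 / 2^((92.8 - 90)/5) = 5.42642 hr
Dose = 4.8 / 5.42642 * 100 = 88.456 %


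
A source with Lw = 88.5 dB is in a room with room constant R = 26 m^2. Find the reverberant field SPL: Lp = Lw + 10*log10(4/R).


4/R = 4/26 = 0.153846
Lp = 88.5 + 10*log10(0.153846) = 80.371 dB


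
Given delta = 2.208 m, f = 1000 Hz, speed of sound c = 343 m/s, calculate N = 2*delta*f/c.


N = 2*delta*f/c = 2*delta/lambda, where lambda = c/f
lambda = 343 / 1000 = 0.343 m
N = 2 * 2.208 / 0.343 = 12.875


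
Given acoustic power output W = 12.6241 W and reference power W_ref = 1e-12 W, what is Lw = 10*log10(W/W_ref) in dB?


W / W_ref = 12.6241 / 1e-12 = 1.26241e+13
Lw = 10 * log10(1.26241e+13) = 131.01 dB


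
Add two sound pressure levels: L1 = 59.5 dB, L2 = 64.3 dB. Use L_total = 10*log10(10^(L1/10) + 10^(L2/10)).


10^(59.5/10) = 891251
10^(64.3/10) = 2.69153e+06
Sum = 891251 + 2.69153e+06 = 3.58278e+06
L_total = 10*log10(3.58278e+06) = 65.542 dB


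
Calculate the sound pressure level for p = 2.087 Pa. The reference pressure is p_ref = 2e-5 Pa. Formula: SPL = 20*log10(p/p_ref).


p / p_ref = 2.087 / 2e-5 = 104350
SPL = 20 * log10(104350) = 100.37 dB


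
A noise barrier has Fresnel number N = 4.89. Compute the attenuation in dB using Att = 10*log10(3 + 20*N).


3 + 20*N = 3 + 20*4.89 = 100.8
Att = 10*log10(100.8) = 20.035 dB


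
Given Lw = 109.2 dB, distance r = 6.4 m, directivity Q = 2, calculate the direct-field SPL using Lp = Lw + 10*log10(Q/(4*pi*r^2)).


4*pi*r^2 = 4*pi*6.4^2 = 514.719 m^2
Q / (4*pi*r^2) = 2 / 514.719 = 0.00388562
Lp = 109.2 + 10*log10(0.00388562) = 85.095 dB


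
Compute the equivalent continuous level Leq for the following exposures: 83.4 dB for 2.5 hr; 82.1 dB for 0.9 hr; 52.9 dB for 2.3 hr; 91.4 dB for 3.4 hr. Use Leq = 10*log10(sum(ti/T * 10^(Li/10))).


T_total = 2.5 + 0.9 + 2.3 + 3.4 = 9.1 hr
(2.5/9.1) * 10^(83.4/10) = 6.01033e+07
(0.9/9.1) * 10^(82.1/10) = 1.60399e+07
(2.3/9.1) * 10^(52.9/10) = 49281.8
(3.4/9.1) * 10^(91.4/10) = 5.15748e+08
Sum = 6.01033e+07 + 1.60399e+07 + 49281.8 + 5.15748e+08 = 5.9194e+08
Leq = 10*log10(5.9194e+08) = 87.723 dB


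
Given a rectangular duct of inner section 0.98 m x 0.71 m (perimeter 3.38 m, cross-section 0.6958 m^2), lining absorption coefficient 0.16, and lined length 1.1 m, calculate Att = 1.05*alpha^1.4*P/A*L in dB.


alpha^1.4 = 0.16^1.4 = 0.076872
Attenuation rate = 1.05 * alpha^1.4 * P / A
= 1.05 * 0.076872 * 3.38 / 0.6958 = 0.392094 dB/m
Total Att = 0.392094 * 1.1 = 0.4313 dB


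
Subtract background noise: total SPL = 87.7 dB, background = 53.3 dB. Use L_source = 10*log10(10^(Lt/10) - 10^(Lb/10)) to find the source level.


10^(87.7/10) = 5.88844e+08
10^(53.3/10) = 213796
Difference = 5.88844e+08 - 213796 = 5.8863e+08
L_source = 10*log10(5.8863e+08) = 87.698 dB


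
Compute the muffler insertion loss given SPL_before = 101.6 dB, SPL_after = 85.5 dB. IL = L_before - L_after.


Insertion loss = SPL without muffler - SPL with muffler
IL = 101.6 - 85.5 = 16.1 dB


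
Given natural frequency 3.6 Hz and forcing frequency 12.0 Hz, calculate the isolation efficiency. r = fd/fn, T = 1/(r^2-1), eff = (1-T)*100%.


r = 12.0 / 3.6 = 3.33333
r^2 - 1 = 3.33333^2 - 1 = 10.1111
T = 1/10.1111 = 0.0989012
Efficiency = (1 - 0.0989012)*100 = 90.11 %


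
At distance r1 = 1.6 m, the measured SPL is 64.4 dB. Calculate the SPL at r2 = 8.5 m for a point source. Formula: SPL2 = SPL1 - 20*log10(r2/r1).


r2/r1 = 8.5/1.6 = 5.3125
Correction = 20*log10(5.3125) = 14.506 dB
SPL2 = 64.4 - 14.506 = 49.894 dB


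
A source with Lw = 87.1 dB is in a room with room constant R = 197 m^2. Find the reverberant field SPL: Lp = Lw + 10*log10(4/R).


4/R = 4/197 = 0.0203046
Lp = 87.1 + 10*log10(0.0203046) = 70.176 dB


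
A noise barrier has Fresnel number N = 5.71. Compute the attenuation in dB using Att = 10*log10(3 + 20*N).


3 + 20*N = 3 + 20*5.71 = 117.2
Att = 10*log10(117.2) = 20.689 dB


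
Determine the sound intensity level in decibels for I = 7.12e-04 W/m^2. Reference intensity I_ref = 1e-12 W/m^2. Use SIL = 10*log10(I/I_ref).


I / I_ref = 7.12e-04 / 1e-12 = 7.12e+08
SIL = 10 * log10(7.12e+08) = 88.525 dB


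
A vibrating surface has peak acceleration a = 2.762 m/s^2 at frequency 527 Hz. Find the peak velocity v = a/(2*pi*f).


omega = 2*pi*f = 2*pi*527 = 3311.24 rad/s
v = a / omega = 2.762 / 3311.24 = 0.00083413 m/s


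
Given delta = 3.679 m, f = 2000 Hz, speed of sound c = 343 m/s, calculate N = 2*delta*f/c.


N = 2*delta*f/c = 2*delta/lambda, where lambda = c/f
lambda = 343 / 2000 = 0.1715 m
N = 2 * 3.679 / 0.1715 = 42.904


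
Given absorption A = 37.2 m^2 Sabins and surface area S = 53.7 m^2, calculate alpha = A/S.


Absorption coefficient = absorbed power / incident power
alpha = A / S = 37.2 / 53.7 = 0.69274


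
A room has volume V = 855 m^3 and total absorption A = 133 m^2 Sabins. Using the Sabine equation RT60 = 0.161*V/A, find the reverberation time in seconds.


RT60 = 0.161 * 855 / 133 = 1.035 s


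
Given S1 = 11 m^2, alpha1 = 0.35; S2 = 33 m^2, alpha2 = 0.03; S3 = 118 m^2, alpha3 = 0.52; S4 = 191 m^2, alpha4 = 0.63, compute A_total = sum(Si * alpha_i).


11 * 0.35 = 3.85
33 * 0.03 = 0.99
118 * 0.52 = 61.36
191 * 0.63 = 120.33
A_total = 3.85 + 0.99 + 61.36 + 120.33 = 186.53 m^2


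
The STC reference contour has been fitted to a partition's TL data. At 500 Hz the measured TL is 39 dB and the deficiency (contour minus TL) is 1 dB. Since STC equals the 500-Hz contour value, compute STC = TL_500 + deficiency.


By ASTM E413, STC = value of the fitted reference contour at 500 Hz.
Contour value at 500 Hz = TL_500 + deficiency = 39 + 1 = 40
STC = 40


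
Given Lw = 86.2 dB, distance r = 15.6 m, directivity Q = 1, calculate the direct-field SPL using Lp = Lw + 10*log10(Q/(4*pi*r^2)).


4*pi*r^2 = 4*pi*15.6^2 = 3058.15 m^2
Q / (4*pi*r^2) = 1 / 3058.15 = 0.000326995
Lp = 86.2 + 10*log10(0.000326995) = 51.345 dB


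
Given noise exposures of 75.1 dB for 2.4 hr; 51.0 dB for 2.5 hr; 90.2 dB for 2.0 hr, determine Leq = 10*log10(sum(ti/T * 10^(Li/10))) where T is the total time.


T_total = 2.4 + 2.5 + 2.0 = 6.9 hr
(2.4/6.9) * 10^(75.1/10) = 1.12554e+07
(2.5/6.9) * 10^(51.0/10) = 45613.2
(2.0/6.9) * 10^(90.2/10) = 3.03516e+08
Sum = 1.12554e+07 + 45613.2 + 3.03516e+08 = 3.14817e+08
Leq = 10*log10(3.14817e+08) = 84.981 dB


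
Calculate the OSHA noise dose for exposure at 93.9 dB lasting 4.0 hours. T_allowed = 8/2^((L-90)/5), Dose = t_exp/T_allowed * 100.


T_allowed = 8 / 2^((93.9 - 90)/5) = 4.65893 hr
Dose = 4.0 / 4.65893 * 100 = 85.857 %


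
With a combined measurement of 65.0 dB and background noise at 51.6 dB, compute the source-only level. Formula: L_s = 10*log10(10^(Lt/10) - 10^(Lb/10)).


10^(65.0/10) = 3.16228e+06
10^(51.6/10) = 144544
Difference = 3.16228e+06 - 144544 = 3.01774e+06
L_source = 10*log10(3.01774e+06) = 64.797 dB


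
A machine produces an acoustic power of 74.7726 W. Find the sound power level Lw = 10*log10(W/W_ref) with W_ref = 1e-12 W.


W / W_ref = 74.7726 / 1e-12 = 7.47726e+13
Lw = 10 * log10(7.47726e+13) = 138.74 dB


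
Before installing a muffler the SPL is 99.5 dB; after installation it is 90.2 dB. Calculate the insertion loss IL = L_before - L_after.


Insertion loss = SPL without muffler - SPL with muffler
IL = 99.5 - 90.2 = 9.3 dB


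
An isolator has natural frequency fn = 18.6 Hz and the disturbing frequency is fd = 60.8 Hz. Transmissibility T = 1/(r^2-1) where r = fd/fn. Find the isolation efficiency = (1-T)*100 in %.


r = 60.8 / 18.6 = 3.26882
r^2 - 1 = 3.26882^2 - 1 = 9.68518
T = 1/9.68518 = 0.103251
Efficiency = (1 - 0.103251)*100 = 89.675 %


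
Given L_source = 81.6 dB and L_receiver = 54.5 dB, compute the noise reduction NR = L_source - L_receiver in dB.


NR = L_source - L_receiver (difference between source and receiving room levels)
NR = 81.6 - 54.5 = 27.1 dB


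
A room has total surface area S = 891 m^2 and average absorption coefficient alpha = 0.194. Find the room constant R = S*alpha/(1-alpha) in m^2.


R = 891 * 0.194 / (1 - 0.194) = 214.46 m^2


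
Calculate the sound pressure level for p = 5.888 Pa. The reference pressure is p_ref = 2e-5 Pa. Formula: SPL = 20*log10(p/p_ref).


p / p_ref = 5.888 / 2e-5 = 294400
SPL = 20 * log10(294400) = 109.38 dB


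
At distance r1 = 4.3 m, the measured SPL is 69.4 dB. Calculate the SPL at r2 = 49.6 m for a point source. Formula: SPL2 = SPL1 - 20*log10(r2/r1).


r2/r1 = 49.6/4.3 = 11.5349
Correction = 20*log10(11.5349) = 21.2403 dB
SPL2 = 69.4 - 21.2403 = 48.16 dB


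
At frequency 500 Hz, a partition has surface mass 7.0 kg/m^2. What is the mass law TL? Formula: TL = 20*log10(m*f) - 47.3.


m * f = 7.0 * 500 = 3500
20*log10(3500) = 70.8814 dB
TL = 70.8814 - 47.3 = 23.581 dB


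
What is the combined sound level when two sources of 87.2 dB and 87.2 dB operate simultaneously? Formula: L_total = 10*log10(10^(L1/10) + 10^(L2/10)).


10^(87.2/10) = 5.24807e+08
10^(87.2/10) = 5.24807e+08
Sum = 5.24807e+08 + 5.24807e+08 = 1.04961e+09
L_total = 10*log10(1.04961e+09) = 90.21 dB


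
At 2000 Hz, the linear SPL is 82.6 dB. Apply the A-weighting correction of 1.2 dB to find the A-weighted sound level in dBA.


A-weighting table: 2000 Hz -> 1.2 dB correction
SPL_A = SPL + correction = 82.6 + (1.2) = 83.8 dBA


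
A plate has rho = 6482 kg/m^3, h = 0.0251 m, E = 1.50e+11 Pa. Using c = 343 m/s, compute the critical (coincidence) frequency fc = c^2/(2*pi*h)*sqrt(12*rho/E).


12*rho/E = 12*6482/1.50e+11 = 5.1856e-07
sqrt(12*rho/E) = sqrt(5.1856e-07) = 0.000720111
c^2/(2*pi*h) = 343^2/(2*pi*0.0251) = 745993
fc = 745993 * 0.000720111 = 537.2 Hz


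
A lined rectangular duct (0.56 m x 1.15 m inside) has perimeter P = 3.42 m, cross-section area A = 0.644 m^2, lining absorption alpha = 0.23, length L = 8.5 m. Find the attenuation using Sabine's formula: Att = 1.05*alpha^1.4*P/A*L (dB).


alpha^1.4 = 0.23^1.4 = 0.127767
Attenuation rate = 1.05 * alpha^1.4 * P / A
= 1.05 * 0.127767 * 3.42 / 0.644 = 0.71244 dB/m
Total Att = 0.71244 * 8.5 = 6.0557 dB


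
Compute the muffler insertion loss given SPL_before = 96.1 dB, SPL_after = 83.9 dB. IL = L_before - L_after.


Insertion loss = SPL without muffler - SPL with muffler
IL = 96.1 - 83.9 = 12.2 dB


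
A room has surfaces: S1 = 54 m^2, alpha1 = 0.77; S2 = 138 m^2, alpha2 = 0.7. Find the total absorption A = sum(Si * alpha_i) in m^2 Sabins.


54 * 0.77 = 41.58
138 * 0.7 = 96.6
A_total = 41.58 + 96.6 = 138.18 m^2


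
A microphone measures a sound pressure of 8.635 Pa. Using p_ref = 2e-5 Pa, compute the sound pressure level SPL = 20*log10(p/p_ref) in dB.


p / p_ref = 8.635 / 2e-5 = 431750
SPL = 20 * log10(431750) = 112.7 dB


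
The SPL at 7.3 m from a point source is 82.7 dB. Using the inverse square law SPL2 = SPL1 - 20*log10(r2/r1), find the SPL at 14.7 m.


r2/r1 = 14.7/7.3 = 2.0137
Correction = 20*log10(2.0137) = 6.0799 dB
SPL2 = 82.7 - 6.0799 = 76.62 dB


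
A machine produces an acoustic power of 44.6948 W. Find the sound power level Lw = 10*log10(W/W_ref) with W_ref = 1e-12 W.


W / W_ref = 44.6948 / 1e-12 = 4.46948e+13
Lw = 10 * log10(4.46948e+13) = 136.5 dB
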